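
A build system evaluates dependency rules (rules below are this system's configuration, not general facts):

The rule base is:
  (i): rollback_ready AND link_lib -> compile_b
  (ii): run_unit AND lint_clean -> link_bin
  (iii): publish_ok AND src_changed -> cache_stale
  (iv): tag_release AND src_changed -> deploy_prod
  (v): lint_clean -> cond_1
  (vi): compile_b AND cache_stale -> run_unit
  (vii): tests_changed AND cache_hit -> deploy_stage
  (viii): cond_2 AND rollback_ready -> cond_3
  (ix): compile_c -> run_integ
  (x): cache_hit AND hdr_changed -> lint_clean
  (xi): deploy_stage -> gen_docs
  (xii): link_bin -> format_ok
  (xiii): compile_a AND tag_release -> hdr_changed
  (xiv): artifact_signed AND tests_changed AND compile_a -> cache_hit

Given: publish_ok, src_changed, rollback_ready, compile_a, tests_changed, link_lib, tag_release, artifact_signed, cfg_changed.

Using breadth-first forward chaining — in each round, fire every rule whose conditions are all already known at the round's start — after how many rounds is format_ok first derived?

Round 1 — (i), (iii), (iv), (xiii), (xiv), derive compile_b, cache_stale, deploy_prod, hdr_changed, cache_hit.
Round 2 — (vi), (vii), (x), derive run_unit, deploy_stage, lint_clean.
Round 3 — (ii), (v), (xi), derive link_bin, cond_1, gen_docs.
Round 4 — (xii), derive format_ok.
format_ok first appears in round 4.

4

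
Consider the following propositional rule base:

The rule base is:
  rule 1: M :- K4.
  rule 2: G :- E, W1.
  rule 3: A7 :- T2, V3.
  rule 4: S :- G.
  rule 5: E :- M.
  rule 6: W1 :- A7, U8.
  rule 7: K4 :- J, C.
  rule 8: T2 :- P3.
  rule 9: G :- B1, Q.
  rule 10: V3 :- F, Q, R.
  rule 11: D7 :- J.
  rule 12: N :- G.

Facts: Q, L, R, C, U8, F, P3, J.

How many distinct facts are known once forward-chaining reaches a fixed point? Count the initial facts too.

Round 1: rule 7 [K4 :- J, C.]; rule 8 [T2 :- P3.]; rule 10 [V3 :- F, Q, R.]; rule 11 [D7 :- J.]. New: K4, T2, V3, D7.
Round 2: rule 1 [M :- K4.]; rule 3 [A7 :- T2, V3.]. New: M, A7.
Round 3: rule 5 [E :- M.]; rule 6 [W1 :- A7, U8.]. New: E, W1.
Round 4: rule 2 [G :- E, W1.]. New: G.
Round 5: rule 4 [S :- G.]; rule 12 [N :- G.]. New: S, N.
Closure: {A7, C, D7, E, F, G, J, K4, L, M, N, P3, Q, R, S, T2, U8, V3, W1} — 19 facts.

19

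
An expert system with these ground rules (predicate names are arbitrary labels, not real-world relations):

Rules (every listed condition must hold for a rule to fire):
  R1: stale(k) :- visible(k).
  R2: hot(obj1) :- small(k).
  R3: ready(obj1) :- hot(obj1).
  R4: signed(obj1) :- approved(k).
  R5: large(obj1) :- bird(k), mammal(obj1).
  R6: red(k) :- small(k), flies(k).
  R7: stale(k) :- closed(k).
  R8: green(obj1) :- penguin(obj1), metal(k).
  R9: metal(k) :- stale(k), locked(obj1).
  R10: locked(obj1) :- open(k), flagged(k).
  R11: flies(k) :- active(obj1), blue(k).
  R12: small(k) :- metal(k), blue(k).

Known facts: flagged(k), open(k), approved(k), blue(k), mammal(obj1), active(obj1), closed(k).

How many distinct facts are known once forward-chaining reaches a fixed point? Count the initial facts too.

Round 1 — R4, R7, R10, R11, derive signed(obj1), stale(k), locked(obj1), flies(k).
Round 2 — R9, derive metal(k).
Round 3 — R12, derive small(k).
Round 4 — R2, R6, derive hot(obj1), red(k).
Round 5 — R3, derive ready(obj1).
Closure: {active(obj1), approved(k), blue(k), closed(k), flagged(k), flies(k), hot(obj1), locked(obj1), mammal(obj1), metal(k), open(k), ready(obj1), red(k), signed(obj1), small(k), stale(k)} — 16 facts.

16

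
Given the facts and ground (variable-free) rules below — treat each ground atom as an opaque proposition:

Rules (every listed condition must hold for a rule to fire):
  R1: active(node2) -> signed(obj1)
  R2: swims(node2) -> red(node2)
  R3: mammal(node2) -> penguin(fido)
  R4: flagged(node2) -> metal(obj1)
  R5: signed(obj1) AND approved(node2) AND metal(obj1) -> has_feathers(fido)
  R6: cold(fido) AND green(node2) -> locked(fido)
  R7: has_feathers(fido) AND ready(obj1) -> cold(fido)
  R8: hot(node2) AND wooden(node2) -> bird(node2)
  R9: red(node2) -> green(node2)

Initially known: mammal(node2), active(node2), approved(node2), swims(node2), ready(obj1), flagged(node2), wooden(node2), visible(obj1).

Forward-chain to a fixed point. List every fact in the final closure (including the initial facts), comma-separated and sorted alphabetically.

active(node2), approved(node2), cold(fido), flagged(node2), green(node2), has_feathers(fido), locked(fido), mammal(node2), metal(obj1), penguin(fido), ready(obj1), red(node2), signed(obj1), swims(node2), visible(obj1), wooden(node2)

Round 1: R1 [active(node2) -> signed(obj1)]; R2 [swims(node2) -> red(node2)]; R3 [mammal(node2) -> penguin(fido)]; R4 [flagged(node2) -> metal(obj1)]. Adds signed(obj1), red(node2), penguin(fido), metal(obj1).
Round 2: R5 [signed(obj1) AND approved(node2) AND metal(obj1) -> has_feathers(fido)]; R9 [red(node2) -> green(node2)]. Adds has_feathers(fido), green(node2).
Round 3: R7 [has_feathers(fido) AND ready(obj1) -> cold(fido)]. Adds cold(fido).
Round 4: R6 [cold(fido) AND green(node2) -> locked(fido)]. Adds locked(fido).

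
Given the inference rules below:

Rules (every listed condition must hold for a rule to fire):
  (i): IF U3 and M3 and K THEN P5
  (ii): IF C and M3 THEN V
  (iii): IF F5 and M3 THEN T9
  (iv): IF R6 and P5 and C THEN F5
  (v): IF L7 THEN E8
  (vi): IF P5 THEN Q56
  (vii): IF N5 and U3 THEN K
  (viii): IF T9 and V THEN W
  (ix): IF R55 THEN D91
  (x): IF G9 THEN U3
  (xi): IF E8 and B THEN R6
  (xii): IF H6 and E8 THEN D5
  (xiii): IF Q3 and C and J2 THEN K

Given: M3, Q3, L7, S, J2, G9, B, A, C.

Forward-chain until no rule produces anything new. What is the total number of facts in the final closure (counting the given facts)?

Round 1: (ii) [IF C and M3 THEN V]; (v) [IF L7 THEN E8]; (x) [IF G9 THEN U3]; (xiii) [IF Q3 and C and J2 THEN K]. New: V, E8, U3, K.
Round 2: (i) [IF U3 and M3 and K THEN P5]; (xi) [IF E8 and B THEN R6]. New: P5, R6.
Round 3: (iv) [IF R6 and P5 and C THEN F5]; (vi) [IF P5 THEN Q56]. New: F5, Q56.
Round 4: (iii) [IF F5 and M3 THEN T9]. New: T9.
Round 5: (viii) [IF T9 and V THEN W]. New: W.
Closure: {A, B, C, E8, F5, G9, J2, K, L7, M3, P5, Q3, Q56, R6, S, T9, U3, V, W} — 19 facts.

19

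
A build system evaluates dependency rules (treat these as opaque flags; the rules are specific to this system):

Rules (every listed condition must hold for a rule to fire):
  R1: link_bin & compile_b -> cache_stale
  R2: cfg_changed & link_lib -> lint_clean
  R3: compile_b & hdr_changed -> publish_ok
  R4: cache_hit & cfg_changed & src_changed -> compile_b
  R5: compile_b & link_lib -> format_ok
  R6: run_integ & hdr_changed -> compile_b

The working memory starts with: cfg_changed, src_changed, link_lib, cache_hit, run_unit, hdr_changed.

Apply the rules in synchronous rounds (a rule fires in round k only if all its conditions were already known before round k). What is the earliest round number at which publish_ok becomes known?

[1] R2 [cfg_changed & link_lib -> lint_clean]; R4 [cache_hit & cfg_changed & src_changed -> compile_b]. ⇒ new: lint_clean, compile_b.
[2] R3 [compile_b & hdr_changed -> publish_ok]; R5 [compile_b & link_lib -> format_ok]. ⇒ new: publish_ok, format_ok.
publish_ok first appears in round 2.

2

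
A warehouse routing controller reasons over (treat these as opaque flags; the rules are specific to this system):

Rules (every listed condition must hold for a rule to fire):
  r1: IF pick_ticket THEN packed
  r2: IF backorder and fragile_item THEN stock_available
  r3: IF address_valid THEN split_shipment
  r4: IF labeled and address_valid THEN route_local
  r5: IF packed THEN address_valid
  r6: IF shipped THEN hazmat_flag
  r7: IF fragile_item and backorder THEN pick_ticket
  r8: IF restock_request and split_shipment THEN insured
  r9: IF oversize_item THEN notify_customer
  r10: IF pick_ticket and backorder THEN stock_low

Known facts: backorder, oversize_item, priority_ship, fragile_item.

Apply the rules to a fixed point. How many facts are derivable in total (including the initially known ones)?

Round 1 fires r2, r7, r9, giving stock_available, pick_ticket, notify_customer.
Round 2 fires r1, r10, giving packed, stock_low.
Round 3 fires r5, giving address_valid.
Round 4 fires r3, giving split_shipment.
Closure: {address_valid, backorder, fragile_item, notify_customer, oversize_item, packed, pick_ticket, priority_ship, split_shipment, stock_available, stock_low} — 11 facts.

11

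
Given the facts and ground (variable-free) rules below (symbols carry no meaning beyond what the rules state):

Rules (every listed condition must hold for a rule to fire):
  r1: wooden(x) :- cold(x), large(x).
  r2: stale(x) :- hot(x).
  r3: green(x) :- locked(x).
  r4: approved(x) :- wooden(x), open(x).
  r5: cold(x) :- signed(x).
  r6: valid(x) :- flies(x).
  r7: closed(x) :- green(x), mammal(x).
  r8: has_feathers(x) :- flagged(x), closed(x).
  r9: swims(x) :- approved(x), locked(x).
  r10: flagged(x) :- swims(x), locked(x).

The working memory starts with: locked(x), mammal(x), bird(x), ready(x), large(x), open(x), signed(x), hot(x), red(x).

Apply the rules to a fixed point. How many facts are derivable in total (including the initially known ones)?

18

Round 1 — r2, r3, r5, derive stale(x), green(x), cold(x).
Round 2 — r1, r7, derive wooden(x), closed(x).
Round 3 — r4, derive approved(x).
Round 4 — r9, derive swims(x).
Round 5 — r10, derive flagged(x).
Round 6 — r8, derive has_feathers(x).
Closure: {approved(x), bird(x), closed(x), cold(x), flagged(x), green(x), has_feathers(x), hot(x), large(x), locked(x), mammal(x), open(x), ready(x), red(x), signed(x), stale(x), swims(x), wooden(x)} — 18 facts.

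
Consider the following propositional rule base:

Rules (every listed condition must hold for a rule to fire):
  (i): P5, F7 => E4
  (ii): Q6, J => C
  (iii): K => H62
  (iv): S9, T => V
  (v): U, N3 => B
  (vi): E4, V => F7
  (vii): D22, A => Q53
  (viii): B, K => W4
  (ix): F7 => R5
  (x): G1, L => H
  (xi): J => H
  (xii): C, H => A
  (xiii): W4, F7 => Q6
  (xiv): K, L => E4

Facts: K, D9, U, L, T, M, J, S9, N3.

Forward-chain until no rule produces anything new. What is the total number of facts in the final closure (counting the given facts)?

20

Round 1 fires (iii), (iv), (v), (xi), (xiv), giving H62, V, B, H, E4.
Round 2 fires (vi), (viii), giving F7, W4.
Round 3 fires (ix), (xiii), giving R5, Q6.
Round 4 fires (ii), giving C.
Round 5 fires (xii), giving A.
Closure: {A, B, C, D9, E4, F7, H, H62, J, K, L, M, N3, Q6, R5, S9, T, U, V, W4} — 20 facts.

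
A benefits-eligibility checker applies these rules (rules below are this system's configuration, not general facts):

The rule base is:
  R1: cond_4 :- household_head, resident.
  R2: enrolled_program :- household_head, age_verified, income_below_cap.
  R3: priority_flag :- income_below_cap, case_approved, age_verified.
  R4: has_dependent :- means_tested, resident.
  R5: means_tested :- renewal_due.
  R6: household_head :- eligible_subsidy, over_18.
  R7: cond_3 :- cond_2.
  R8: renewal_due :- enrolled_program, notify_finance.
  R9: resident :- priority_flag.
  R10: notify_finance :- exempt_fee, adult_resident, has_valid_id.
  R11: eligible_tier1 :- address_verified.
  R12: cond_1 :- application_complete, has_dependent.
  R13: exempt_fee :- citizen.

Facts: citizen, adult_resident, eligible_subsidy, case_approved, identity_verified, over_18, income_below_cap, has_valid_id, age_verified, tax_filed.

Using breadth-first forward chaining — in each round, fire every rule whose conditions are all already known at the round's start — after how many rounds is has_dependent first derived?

5

Round 1 fires R3, R6, R13, giving priority_flag, household_head, exempt_fee.
Round 2 fires R2, R9, R10, giving enrolled_program, resident, notify_finance.
Round 3 fires R1, R8, giving cond_4, renewal_due.
Round 4 fires R5, giving means_tested.
Round 5 fires R4, giving has_dependent.
has_dependent first appears in round 5.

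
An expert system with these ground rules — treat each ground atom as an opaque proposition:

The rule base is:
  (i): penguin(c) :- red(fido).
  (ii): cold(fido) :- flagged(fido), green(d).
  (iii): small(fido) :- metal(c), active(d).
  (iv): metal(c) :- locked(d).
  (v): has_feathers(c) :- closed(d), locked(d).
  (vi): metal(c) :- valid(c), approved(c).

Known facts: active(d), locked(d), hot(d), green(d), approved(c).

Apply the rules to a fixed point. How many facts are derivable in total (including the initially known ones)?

7

Round 1: (iv) [metal(c) :- locked(d).]. Adds metal(c).
Round 2: (iii) [small(fido) :- metal(c), active(d).]. Adds small(fido).
Closure: {active(d), approved(c), green(d), hot(d), locked(d), metal(c), small(fido)} — 7 facts.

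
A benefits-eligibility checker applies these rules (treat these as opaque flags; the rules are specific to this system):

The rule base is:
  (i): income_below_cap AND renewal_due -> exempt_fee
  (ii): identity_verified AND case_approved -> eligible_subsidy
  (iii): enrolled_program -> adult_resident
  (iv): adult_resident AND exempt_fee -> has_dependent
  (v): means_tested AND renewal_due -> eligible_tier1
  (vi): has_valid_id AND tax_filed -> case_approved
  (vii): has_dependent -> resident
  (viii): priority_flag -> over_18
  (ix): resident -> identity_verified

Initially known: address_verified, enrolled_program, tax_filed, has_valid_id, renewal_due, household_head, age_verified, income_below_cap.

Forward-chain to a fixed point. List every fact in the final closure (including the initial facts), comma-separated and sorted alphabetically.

address_verified, adult_resident, age_verified, case_approved, eligible_subsidy, enrolled_program, exempt_fee, has_dependent, has_valid_id, household_head, identity_verified, income_below_cap, renewal_due, resident, tax_filed

[1] (i) [income_below_cap AND renewal_due -> exempt_fee]; (iii) [enrolled_program -> adult_resident]; (vi) [has_valid_id AND tax_filed -> case_approved]. ⇒ new: exempt_fee, adult_resident, case_approved.
[2] (iv) [adult_resident AND exempt_fee -> has_dependent]. ⇒ new: has_dependent.
[3] (vii) [has_dependent -> resident]. ⇒ new: resident.
[4] (ix) [resident -> identity_verified]. ⇒ new: identity_verified.
[5] (ii) [identity_verified AND case_approved -> eligible_subsidy]. ⇒ new: eligible_subsidy.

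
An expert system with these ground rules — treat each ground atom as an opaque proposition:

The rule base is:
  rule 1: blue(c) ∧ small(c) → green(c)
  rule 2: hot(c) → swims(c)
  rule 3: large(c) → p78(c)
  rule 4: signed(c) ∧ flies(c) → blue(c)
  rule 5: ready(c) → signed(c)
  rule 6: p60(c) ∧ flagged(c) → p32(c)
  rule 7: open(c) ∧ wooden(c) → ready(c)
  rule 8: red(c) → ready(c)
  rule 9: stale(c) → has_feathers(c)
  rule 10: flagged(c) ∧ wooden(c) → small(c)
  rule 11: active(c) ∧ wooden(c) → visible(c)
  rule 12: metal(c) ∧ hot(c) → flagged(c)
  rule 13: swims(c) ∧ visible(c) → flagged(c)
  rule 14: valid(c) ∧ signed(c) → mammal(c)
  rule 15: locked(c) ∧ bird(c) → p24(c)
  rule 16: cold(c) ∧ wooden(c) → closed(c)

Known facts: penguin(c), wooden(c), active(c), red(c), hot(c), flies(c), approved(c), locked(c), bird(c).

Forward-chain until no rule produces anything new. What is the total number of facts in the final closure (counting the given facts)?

Round 1 — rule 2, rule 8, rule 11, rule 15, derive swims(c), ready(c), visible(c), p24(c).
Round 2 — rule 5, rule 13, derive signed(c), flagged(c).
Round 3 — rule 4, rule 10, derive blue(c), small(c).
Round 4 — rule 1, derive green(c).
Closure: {active(c), approved(c), bird(c), blue(c), flagged(c), flies(c), green(c), hot(c), locked(c), p24(c), penguin(c), ready(c), red(c), signed(c), small(c), swims(c), visible(c), wooden(c)} — 18 facts.

18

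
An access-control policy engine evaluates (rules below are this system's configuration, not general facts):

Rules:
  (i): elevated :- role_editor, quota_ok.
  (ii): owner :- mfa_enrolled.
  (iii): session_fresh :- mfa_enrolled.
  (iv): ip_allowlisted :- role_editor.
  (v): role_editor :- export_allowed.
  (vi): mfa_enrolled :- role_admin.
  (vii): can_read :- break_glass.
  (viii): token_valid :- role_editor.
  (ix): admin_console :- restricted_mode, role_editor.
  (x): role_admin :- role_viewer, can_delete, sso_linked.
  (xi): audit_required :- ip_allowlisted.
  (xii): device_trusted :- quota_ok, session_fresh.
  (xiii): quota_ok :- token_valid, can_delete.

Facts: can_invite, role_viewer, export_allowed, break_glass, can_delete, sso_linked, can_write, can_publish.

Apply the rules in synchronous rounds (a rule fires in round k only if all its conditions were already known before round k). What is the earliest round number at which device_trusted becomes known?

4

Round 1: (v) [role_editor :- export_allowed.]; (vii) [can_read :- break_glass.]; (x) [role_admin :- role_viewer, can_delete, sso_linked.]. New: role_editor, can_read, role_admin.
Round 2: (iv) [ip_allowlisted :- role_editor.]; (vi) [mfa_enrolled :- role_admin.]; (viii) [token_valid :- role_editor.]. New: ip_allowlisted, mfa_enrolled, token_valid.
Round 3: (ii) [owner :- mfa_enrolled.]; (iii) [session_fresh :- mfa_enrolled.]; (xi) [audit_required :- ip_allowlisted.]; (xiii) [quota_ok :- token_valid, can_delete.]. New: owner, session_fresh, audit_required, quota_ok.
Round 4: (i) [elevated :- role_editor, quota_ok.]; (xii) [device_trusted :- quota_ok, session_fresh.]. New: elevated, device_trusted.
device_trusted first appears in round 4.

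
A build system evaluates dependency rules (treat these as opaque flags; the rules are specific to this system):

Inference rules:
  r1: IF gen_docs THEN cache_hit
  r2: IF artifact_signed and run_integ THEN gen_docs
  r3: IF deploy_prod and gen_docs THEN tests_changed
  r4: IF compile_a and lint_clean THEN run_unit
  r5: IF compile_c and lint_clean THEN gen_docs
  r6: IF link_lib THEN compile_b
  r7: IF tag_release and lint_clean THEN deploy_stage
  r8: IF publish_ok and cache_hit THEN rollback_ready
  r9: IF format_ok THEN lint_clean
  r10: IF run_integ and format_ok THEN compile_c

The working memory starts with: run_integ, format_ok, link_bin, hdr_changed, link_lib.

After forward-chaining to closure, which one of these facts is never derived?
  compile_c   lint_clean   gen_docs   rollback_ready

rollback_ready

Round 1 fires r6, r9, r10, giving compile_b, lint_clean, compile_c.
Round 2 fires r5, giving gen_docs.
Round 3 fires r1, giving cache_hit.
Derived: gen_docs (round 2), compile_c (round 1), lint_clean (round 1). rollback_ready never appears in any round.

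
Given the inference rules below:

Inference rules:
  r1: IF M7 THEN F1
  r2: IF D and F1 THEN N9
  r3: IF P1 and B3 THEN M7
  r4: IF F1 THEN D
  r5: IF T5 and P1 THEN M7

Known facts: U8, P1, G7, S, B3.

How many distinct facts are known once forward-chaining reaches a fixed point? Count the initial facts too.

9

Round 1: r3 [IF P1 and B3 THEN M7]. Adds M7.
Round 2: r1 [IF M7 THEN F1]. Adds F1.
Round 3: r4 [IF F1 THEN D]. Adds D.
Round 4: r2 [IF D and F1 THEN N9]. Adds N9.
Closure: {B3, D, F1, G7, M7, N9, P1, S, U8} — 9 facts.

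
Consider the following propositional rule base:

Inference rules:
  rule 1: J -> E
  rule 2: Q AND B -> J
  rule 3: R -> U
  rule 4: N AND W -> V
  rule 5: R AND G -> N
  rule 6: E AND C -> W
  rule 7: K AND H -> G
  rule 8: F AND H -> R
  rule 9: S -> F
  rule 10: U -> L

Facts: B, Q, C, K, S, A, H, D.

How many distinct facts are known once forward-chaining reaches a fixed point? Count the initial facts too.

Round 1: rule 2 [Q AND B -> J]; rule 7 [K AND H -> G]; rule 9 [S -> F]. Adds J, G, F.
Round 2: rule 1 [J -> E]; rule 8 [F AND H -> R]. Adds E, R.
Round 3: rule 3 [R -> U]; rule 5 [R AND G -> N]; rule 6 [E AND C -> W]. Adds U, N, W.
Round 4: rule 4 [N AND W -> V]; rule 10 [U -> L]. Adds V, L.
Closure: {A, B, C, D, E, F, G, H, J, K, L, N, Q, R, S, U, V, W} — 18 facts.

18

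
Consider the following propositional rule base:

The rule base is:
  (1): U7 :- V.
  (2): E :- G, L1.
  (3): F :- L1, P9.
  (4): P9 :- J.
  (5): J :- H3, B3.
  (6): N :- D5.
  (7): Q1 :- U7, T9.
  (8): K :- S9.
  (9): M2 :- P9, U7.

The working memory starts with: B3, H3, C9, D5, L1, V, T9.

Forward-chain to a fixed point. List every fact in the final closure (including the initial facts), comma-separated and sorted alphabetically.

B3, C9, D5, F, H3, J, L1, M2, N, P9, Q1, T9, U7, V

Round 1 — (1), (5), (6), derive U7, J, N.
Round 2 — (4), (7), derive P9, Q1.
Round 3 — (3), (9), derive F, M2.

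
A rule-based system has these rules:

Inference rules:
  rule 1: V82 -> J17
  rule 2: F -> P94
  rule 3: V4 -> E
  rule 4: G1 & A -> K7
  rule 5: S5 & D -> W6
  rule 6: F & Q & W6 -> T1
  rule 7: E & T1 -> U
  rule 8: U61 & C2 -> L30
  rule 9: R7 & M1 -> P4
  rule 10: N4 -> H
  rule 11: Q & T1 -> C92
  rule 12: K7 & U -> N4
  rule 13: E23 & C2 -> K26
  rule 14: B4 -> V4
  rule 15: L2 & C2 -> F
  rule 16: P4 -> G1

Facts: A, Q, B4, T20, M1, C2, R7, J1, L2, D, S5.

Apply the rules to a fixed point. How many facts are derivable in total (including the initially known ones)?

24

Round 1 fires rule 5, rule 9, rule 14, rule 15, giving W6, P4, V4, F.
Round 2 fires rule 2, rule 3, rule 6, rule 16, giving P94, E, T1, G1.
Round 3 fires rule 4, rule 7, rule 11, giving K7, U, C92.
Round 4 fires rule 12, giving N4.
Round 5 fires rule 10, giving H.
Closure: {A, B4, C2, C92, D, E, F, G1, H, J1, K7, L2, M1, N4, P4, P94, Q, R7, S5, T1, T20, U, V4, W6} — 24 facts.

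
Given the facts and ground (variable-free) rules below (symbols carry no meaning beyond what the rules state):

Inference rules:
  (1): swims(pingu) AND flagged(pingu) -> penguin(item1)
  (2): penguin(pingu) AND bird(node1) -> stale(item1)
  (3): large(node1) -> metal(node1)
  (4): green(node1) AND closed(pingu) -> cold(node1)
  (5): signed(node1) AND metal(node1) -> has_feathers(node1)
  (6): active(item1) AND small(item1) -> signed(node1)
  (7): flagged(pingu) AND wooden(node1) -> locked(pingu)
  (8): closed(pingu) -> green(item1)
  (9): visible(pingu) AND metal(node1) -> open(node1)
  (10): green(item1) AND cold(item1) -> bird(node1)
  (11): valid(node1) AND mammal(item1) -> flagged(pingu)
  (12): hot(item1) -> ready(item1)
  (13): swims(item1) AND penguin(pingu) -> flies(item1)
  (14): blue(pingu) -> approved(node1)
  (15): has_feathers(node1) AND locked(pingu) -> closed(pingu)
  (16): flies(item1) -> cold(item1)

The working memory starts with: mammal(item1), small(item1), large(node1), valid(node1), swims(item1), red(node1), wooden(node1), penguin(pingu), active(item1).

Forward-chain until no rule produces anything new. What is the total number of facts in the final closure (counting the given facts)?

20

Round 1: (3) [large(node1) -> metal(node1)]; (6) [active(item1) AND small(item1) -> signed(node1)]; (11) [valid(node1) AND mammal(item1) -> flagged(pingu)]; (13) [swims(item1) AND penguin(pingu) -> flies(item1)]. New: metal(node1), signed(node1), flagged(pingu), flies(item1).
Round 2: (5) [signed(node1) AND metal(node1) -> has_feathers(node1)]; (7) [flagged(pingu) AND wooden(node1) -> locked(pingu)]; (16) [flies(item1) -> cold(item1)]. New: has_feathers(node1), locked(pingu), cold(item1).
Round 3: (15) [has_feathers(node1) AND locked(pingu) -> closed(pingu)]. New: closed(pingu).
Round 4: (8) [closed(pingu) -> green(item1)]. New: green(item1).
Round 5: (10) [green(item1) AND cold(item1) -> bird(node1)]. New: bird(node1).
Round 6: (2) [penguin(pingu) AND bird(node1) -> stale(item1)]. New: stale(item1).
Closure: {active(item1), bird(node1), closed(pingu), cold(item1), flagged(pingu), flies(item1), green(item1), has_feathers(node1), large(node1), locked(pingu), mammal(item1), metal(node1), penguin(pingu), red(node1), signed(node1), small(item1), stale(item1), swims(item1), valid(node1), wooden(node1)} — 20 facts.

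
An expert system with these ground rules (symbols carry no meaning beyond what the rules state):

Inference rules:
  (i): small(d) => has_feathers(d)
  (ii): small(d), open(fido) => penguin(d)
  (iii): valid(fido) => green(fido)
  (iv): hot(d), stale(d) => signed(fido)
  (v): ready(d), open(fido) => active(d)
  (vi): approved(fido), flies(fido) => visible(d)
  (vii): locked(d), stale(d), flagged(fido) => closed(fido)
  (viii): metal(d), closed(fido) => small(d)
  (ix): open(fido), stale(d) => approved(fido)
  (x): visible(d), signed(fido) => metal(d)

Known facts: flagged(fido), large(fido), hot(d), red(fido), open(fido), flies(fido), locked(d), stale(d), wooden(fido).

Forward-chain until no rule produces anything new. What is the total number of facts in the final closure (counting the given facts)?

Round 1 fires (iv), (vii), (ix), giving signed(fido), closed(fido), approved(fido).
Round 2 fires (vi), giving visible(d).
Round 3 fires (x), giving metal(d).
Round 4 fires (viii), giving small(d).
Round 5 fires (i), (ii), giving has_feathers(d), penguin(d).
Closure: {approved(fido), closed(fido), flagged(fido), flies(fido), has_feathers(d), hot(d), large(fido), locked(d), metal(d), open(fido), penguin(d), red(fido), signed(fido), small(d), stale(d), visible(d), wooden(fido)} — 17 facts.

17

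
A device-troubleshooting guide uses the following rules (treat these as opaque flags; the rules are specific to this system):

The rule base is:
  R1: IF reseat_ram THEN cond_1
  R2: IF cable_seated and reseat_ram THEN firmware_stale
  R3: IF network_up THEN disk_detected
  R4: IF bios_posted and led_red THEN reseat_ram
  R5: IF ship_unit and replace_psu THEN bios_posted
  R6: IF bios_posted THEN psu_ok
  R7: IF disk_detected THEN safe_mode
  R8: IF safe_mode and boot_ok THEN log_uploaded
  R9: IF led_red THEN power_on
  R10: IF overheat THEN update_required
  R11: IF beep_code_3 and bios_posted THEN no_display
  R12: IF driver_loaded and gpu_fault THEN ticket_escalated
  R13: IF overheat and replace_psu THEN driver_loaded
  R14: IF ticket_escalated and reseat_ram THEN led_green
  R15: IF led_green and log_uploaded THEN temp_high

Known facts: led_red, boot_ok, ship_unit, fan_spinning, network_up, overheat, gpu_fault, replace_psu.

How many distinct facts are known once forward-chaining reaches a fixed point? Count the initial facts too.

Round 1 — R3, R5, R9, R10, R13, derive disk_detected, bios_posted, power_on, update_required, driver_loaded.
Round 2 — R4, R6, R7, R12, derive reseat_ram, psu_ok, safe_mode, ticket_escalated.
Round 3 — R1, R8, R14, derive cond_1, log_uploaded, led_green.
Round 4 — R15, derive temp_high.
Closure: {bios_posted, boot_ok, cond_1, disk_detected, driver_loaded, fan_spinning, gpu_fault, led_green, led_red, log_uploaded, network_up, overheat, power_on, psu_ok, replace_psu, reseat_ram, safe_mode, ship_unit, temp_high, ticket_escalated, update_required} — 21 facts.

21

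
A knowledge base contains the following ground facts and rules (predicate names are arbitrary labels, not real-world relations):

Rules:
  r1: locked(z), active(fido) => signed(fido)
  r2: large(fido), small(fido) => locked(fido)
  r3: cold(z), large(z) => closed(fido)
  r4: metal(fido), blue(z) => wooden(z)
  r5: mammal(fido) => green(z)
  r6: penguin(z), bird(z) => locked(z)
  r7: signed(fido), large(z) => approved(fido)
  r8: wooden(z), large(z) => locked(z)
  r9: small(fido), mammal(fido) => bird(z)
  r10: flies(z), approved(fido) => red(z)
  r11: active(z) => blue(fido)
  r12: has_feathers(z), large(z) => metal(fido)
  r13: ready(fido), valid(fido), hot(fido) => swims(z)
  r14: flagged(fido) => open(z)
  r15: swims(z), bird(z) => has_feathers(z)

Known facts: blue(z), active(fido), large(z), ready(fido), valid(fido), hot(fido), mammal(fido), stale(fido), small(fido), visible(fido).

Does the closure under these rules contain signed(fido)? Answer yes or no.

yes

Round 1: r5 [mammal(fido) => green(z)]; r9 [small(fido), mammal(fido) => bird(z)]; r13 [ready(fido), valid(fido), hot(fido) => swims(z)]. Adds green(z), bird(z), swims(z).
Round 2: r15 [swims(z), bird(z) => has_feathers(z)]. Adds has_feathers(z).
Round 3: r12 [has_feathers(z), large(z) => metal(fido)]. Adds metal(fido).
Round 4: r4 [metal(fido), blue(z) => wooden(z)]. Adds wooden(z).
Round 5: r8 [wooden(z), large(z) => locked(z)]. Adds locked(z).
Round 6: r1 [locked(z), active(fido) => signed(fido)]. Adds signed(fido).
Round 7: r7 [signed(fido), large(z) => approved(fido)]. Adds approved(fido).
signed(fido) appears in round 6, so it is derivable.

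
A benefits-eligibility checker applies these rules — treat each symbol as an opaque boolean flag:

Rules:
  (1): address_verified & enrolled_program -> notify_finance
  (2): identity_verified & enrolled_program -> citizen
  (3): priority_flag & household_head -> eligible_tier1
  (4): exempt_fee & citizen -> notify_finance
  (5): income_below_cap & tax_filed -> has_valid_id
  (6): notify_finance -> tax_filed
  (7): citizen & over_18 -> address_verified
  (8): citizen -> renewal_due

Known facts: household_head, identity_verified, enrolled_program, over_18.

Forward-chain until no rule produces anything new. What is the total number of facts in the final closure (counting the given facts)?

Round 1 fires (2), giving citizen.
Round 2 fires (7), (8), giving address_verified, renewal_due.
Round 3 fires (1), giving notify_finance.
Round 4 fires (6), giving tax_filed.
Closure: {address_verified, citizen, enrolled_program, household_head, identity_verified, notify_finance, over_18, renewal_due, tax_filed} — 9 facts.

9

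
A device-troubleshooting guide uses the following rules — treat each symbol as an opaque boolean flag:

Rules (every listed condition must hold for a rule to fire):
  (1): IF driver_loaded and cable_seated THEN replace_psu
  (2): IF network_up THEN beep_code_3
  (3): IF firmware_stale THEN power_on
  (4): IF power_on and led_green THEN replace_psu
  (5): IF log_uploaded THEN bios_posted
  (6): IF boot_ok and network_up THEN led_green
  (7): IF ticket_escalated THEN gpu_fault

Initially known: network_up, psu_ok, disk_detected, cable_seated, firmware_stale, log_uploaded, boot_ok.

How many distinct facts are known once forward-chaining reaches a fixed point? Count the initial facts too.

Round 1 fires (2), (3), (5), (6), giving beep_code_3, power_on, bios_posted, led_green.
Round 2 fires (4), giving replace_psu.
Closure: {beep_code_3, bios_posted, boot_ok, cable_seated, disk_detected, firmware_stale, led_green, log_uploaded, network_up, power_on, psu_ok, replace_psu} — 12 facts.

12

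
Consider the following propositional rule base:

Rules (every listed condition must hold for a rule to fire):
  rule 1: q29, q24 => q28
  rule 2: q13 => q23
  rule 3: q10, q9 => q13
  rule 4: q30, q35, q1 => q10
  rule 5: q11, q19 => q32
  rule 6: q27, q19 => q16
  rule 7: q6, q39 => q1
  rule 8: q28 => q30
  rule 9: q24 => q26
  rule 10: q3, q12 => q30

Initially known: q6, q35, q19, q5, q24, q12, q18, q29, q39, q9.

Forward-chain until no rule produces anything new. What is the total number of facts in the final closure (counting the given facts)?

17

Round 1 — rule 1, rule 7, rule 9, derive q28, q1, q26.
Round 2 — rule 8, derive q30.
Round 3 — rule 4, derive q10.
Round 4 — rule 3, derive q13.
Round 5 — rule 2, derive q23.
Closure: {q1, q10, q12, q13, q18, q19, q23, q24, q26, q28, q29, q30, q35, q39, q5, q6, q9} — 17 facts.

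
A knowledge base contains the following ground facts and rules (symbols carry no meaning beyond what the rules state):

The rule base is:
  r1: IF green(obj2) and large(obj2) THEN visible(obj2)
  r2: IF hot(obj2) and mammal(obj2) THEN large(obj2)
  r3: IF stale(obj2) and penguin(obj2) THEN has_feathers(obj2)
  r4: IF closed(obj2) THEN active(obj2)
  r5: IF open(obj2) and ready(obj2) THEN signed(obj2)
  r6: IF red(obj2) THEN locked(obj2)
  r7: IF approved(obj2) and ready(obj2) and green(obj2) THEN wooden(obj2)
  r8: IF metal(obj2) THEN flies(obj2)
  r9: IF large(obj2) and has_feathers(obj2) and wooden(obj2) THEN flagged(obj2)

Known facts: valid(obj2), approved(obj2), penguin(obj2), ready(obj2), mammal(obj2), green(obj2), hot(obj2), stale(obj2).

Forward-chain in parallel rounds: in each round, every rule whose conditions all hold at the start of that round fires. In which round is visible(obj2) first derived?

2

Round 1: r2 [IF hot(obj2) and mammal(obj2) THEN large(obj2)]; r3 [IF stale(obj2) and penguin(obj2) THEN has_feathers(obj2)]; r7 [IF approved(obj2) and ready(obj2) and green(obj2) THEN wooden(obj2)]. New: large(obj2), has_feathers(obj2), wooden(obj2).
Round 2: r1 [IF green(obj2) and large(obj2) THEN visible(obj2)]; r9 [IF large(obj2) and has_feathers(obj2) and wooden(obj2) THEN flagged(obj2)]. New: visible(obj2), flagged(obj2).
visible(obj2) first appears in round 2.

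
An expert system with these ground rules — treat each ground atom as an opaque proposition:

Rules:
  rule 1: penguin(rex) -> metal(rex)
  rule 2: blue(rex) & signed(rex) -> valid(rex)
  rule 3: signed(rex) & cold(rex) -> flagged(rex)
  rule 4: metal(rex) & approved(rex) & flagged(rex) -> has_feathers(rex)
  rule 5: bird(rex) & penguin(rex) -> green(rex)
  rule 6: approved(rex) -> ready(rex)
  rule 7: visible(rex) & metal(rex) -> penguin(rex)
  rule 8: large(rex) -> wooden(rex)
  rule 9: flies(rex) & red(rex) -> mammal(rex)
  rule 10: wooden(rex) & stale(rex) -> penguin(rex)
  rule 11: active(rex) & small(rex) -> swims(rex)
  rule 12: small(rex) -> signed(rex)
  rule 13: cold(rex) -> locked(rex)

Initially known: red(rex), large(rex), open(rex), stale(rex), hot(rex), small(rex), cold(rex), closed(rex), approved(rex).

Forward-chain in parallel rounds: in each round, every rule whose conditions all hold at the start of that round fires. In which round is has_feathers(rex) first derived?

Round 1: rule 6 [approved(rex) -> ready(rex)]; rule 8 [large(rex) -> wooden(rex)]; rule 12 [small(rex) -> signed(rex)]; rule 13 [cold(rex) -> locked(rex)]. New: ready(rex), wooden(rex), signed(rex), locked(rex).
Round 2: rule 3 [signed(rex) & cold(rex) -> flagged(rex)]; rule 10 [wooden(rex) & stale(rex) -> penguin(rex)]. New: flagged(rex), penguin(rex).
Round 3: rule 1 [penguin(rex) -> metal(rex)]. New: metal(rex).
Round 4: rule 4 [metal(rex) & approved(rex) & flagged(rex) -> has_feathers(rex)]. New: has_feathers(rex).
has_feathers(rex) first appears in round 4.

4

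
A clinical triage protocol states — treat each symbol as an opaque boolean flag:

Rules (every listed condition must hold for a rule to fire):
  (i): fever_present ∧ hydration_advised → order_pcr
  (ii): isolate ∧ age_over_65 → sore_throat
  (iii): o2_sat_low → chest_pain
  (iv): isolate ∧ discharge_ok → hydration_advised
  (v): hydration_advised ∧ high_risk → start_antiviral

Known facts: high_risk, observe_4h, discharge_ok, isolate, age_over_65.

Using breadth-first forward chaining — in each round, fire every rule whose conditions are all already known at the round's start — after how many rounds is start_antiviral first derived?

2

Round 1 fires (ii), (iv), giving sore_throat, hydration_advised.
Round 2 fires (v), giving start_antiviral.
start_antiviral first appears in round 2.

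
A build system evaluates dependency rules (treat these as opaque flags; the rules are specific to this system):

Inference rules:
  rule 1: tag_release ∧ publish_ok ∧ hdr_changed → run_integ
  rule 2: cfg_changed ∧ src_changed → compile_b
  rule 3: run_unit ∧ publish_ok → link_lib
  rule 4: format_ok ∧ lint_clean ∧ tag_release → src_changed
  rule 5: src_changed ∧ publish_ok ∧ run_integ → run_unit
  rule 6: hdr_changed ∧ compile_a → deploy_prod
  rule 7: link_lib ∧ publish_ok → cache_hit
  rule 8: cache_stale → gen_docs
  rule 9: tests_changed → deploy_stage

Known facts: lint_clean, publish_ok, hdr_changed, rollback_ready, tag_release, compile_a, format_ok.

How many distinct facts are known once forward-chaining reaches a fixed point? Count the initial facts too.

Round 1: rule 1 [tag_release ∧ publish_ok ∧ hdr_changed → run_integ]; rule 4 [format_ok ∧ lint_clean ∧ tag_release → src_changed]; rule 6 [hdr_changed ∧ compile_a → deploy_prod]. New: run_integ, src_changed, deploy_prod.
Round 2: rule 5 [src_changed ∧ publish_ok ∧ run_integ → run_unit]. New: run_unit.
Round 3: rule 3 [run_unit ∧ publish_ok → link_lib]. New: link_lib.
Round 4: rule 7 [link_lib ∧ publish_ok → cache_hit]. New: cache_hit.
Closure: {cache_hit, compile_a, deploy_prod, format_ok, hdr_changed, link_lib, lint_clean, publish_ok, rollback_ready, run_integ, run_unit, src_changed, tag_release} — 13 facts.

13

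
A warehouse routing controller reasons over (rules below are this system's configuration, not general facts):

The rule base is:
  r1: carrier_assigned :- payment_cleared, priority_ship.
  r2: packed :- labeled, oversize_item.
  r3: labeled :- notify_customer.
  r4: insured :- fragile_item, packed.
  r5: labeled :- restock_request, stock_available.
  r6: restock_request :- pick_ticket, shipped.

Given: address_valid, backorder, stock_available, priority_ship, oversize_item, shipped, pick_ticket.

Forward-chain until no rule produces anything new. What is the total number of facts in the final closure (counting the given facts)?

10

Round 1: r6 [restock_request :- pick_ticket, shipped.]. New: restock_request.
Round 2: r5 [labeled :- restock_request, stock_available.]. New: labeled.
Round 3: r2 [packed :- labeled, oversize_item.]. New: packed.
Closure: {address_valid, backorder, labeled, oversize_item, packed, pick_ticket, priority_ship, restock_request, shipped, stock_available} — 10 facts.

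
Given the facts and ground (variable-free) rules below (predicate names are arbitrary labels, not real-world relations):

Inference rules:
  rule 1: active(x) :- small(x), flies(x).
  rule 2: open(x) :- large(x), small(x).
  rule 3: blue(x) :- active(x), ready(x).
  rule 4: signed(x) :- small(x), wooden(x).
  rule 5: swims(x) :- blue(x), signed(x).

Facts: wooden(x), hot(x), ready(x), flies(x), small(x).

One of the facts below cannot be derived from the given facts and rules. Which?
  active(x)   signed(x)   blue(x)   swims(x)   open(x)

open(x)

Round 1: rule 1 [active(x) :- small(x), flies(x).]; rule 4 [signed(x) :- small(x), wooden(x).]. New: active(x), signed(x).
Round 2: rule 3 [blue(x) :- active(x), ready(x).]. New: blue(x).
Round 3: rule 5 [swims(x) :- blue(x), signed(x).]. New: swims(x).
Derived: blue(x) (round 2), active(x) (round 1), signed(x) (round 1), swims(x) (round 3). open(x) never appears in any round.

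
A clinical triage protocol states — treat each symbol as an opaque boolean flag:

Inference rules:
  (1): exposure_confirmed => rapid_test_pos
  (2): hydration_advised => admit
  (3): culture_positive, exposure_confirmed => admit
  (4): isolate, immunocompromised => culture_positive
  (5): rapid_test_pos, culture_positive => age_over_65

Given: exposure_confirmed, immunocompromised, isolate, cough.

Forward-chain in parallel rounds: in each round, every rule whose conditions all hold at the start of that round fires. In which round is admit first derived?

2

Round 1 — (1), (4), derive rapid_test_pos, culture_positive.
Round 2 — (3), (5), derive admit, age_over_65.
admit first appears in round 2.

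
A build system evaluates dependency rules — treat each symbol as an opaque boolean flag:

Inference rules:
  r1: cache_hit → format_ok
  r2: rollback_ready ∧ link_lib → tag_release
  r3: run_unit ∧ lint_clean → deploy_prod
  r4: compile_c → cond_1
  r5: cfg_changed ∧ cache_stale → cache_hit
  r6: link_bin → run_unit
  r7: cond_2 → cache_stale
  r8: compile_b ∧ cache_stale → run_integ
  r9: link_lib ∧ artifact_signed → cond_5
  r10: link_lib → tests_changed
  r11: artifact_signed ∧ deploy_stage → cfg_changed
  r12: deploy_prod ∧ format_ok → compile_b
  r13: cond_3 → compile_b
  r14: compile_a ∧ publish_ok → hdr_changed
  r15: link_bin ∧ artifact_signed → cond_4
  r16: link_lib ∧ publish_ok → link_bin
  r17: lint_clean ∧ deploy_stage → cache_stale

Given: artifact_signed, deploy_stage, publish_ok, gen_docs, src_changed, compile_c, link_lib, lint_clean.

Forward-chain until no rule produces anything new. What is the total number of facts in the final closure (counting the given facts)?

21

Round 1 fires r4, r9, r10, r11, r16, r17, giving cond_1, cond_5, tests_changed, cfg_changed, link_bin, cache_stale.
Round 2 fires r5, r6, r15, giving cache_hit, run_unit, cond_4.
Round 3 fires r1, r3, giving format_ok, deploy_prod.
Round 4 fires r12, giving compile_b.
Round 5 fires r8, giving run_integ.
Closure: {artifact_signed, cache_hit, cache_stale, cfg_changed, compile_b, compile_c, cond_1, cond_4, cond_5, deploy_prod, deploy_stage, format_ok, gen_docs, link_bin, link_lib, lint_clean, publish_ok, run_integ, run_unit, src_changed, tests_changed} — 21 facts.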